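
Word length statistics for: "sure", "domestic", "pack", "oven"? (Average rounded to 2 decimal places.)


Lengths: "sure"=4, "domestic"=8, "pack"=4, "oven"=4
Sum = 20, Count = 4
Average = 20/4 = 5.00
= avg=5.00, min=4, max=8


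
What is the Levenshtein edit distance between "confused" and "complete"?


Word 1: "confused" (length 8)
Word 2: "complete" (length 8)
One optimal edit sequence (insert/delete/substitute each cost 1):
  1. keep 'c'
  2. keep 'o'
  3. substitute 'n' -> 'm'  (+1)
  4. substitute 'f' -> 'p'  (+1)
  5. substitute 'u' -> 'l'  (+1)
  6. substitute 's' -> 'e'  (+1)
  7. substitute 'e' -> 't'  (+1)
  8. substitute 'd' -> 'e'  (+1)
Total edit operations: 6
Edit distance = 6


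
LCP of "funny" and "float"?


Word 1: "funny"
Word 2: "float"
Comparing from start:
  Pos 0: 'f' == 'f'
  Pos 1: 'u' != 'l' (stop)
LCP = "f" (length 1)


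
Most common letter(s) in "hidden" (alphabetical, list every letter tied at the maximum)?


Word: "hidden"
Letter counts:
  'd': 2
  'e': 1
  'h': 1
  'i': 1
  'n': 1
Maximum count = 2
Most frequent = 'd' (2 times each)


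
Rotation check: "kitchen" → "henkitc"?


Word: "kitchen", Candidate: "henkitc"
Method: check if candidate is substring of word+word
"kitchenkitchen" contains "henkitc"? Yes
Is rotation = Yes


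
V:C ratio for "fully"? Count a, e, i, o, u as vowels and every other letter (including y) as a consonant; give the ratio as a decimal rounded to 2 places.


Word: "fully"
Vowels (a,e,i,o,u): 1
Consonants: 4
Ratio = 1/4
= 0.25


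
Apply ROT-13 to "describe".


Word: "describe"
Shift: 13
Each letter → (letter + shift) mod 26:
  'd' (3) + 13 = 16 → 'q'
  'e' (4) + 13 = 17 → 'r'
  's' (18) + 13 = 5 → 'f'
  'c' (2) + 13 = 15 → 'p'
  'r' (17) + 13 = 4 → 'e'
  'i' (8) + 13 = 21 → 'v'
  'b' (1) + 13 = 14 → 'o'
  'e' (4) + 13 = 17 → 'r'
Result = "qrfpevor"


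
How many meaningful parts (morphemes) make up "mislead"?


Word: "mislead"
Morphemes: mis- + lead
Each morpheme carries meaning
= 2 morphemes


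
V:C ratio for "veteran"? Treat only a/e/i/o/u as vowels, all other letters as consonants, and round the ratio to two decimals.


Word: "veteran"
Vowels (a,e,i,o,u): 3
Consonants: 4
Ratio = 3/4
= 0.75


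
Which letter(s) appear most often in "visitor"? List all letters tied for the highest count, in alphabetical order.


Word: "visitor"
Letter counts:
  'i': 2
  'o': 1
  'r': 1
  's': 1
  't': 1
  'v': 1
Maximum count = 2
Most frequent = 'i' (2 times each)


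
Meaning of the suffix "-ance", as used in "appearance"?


Suffix: -ance
Example: appearance (appear + -ance)
Meaning = state of


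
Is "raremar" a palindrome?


Word: "raremar"
Reversed: "ramerar"
Forward == Backward? raremar != ramerar
Palindrome = No


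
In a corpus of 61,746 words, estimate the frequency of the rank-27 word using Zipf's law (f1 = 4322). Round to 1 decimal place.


Zipf's law: f(r) = f(1) / r
f(1) = 4322
f(27) = 4322 / 27
= 160.1 occurrences


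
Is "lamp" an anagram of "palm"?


Word 1: "palm" → sorted: almp
Word 2: "lamp" → sorted: almp
Same letters? almp == almp
Anagram = Yes


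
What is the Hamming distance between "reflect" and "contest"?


Comparing character by character (same length = 7):
  Pos 0: 'r' vs 'c' !=
  Pos 1: 'e' vs 'o' !=
  Pos 2: 'f' vs 'n' !=
  Pos 3: 'l' vs 't' !=
  Pos 4: 'e' vs 'e' =
  Pos 5: 'c' vs 's' !=
  Pos 6: 't' vs 't' =
Hamming distance = 5


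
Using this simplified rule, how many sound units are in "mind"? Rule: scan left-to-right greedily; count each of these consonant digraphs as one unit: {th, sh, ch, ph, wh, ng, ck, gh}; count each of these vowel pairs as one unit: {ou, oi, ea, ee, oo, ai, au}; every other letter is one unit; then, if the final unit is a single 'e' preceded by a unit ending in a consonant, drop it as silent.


Word: "mind" (4 letters)
Left-to-right scan:
  (1) 'm' (letter)
  (2) 'i' (letter)
  (3) 'n' (letter)
  (4) 'd' (letter)
Units from scan: 4
Sound units = 4 units


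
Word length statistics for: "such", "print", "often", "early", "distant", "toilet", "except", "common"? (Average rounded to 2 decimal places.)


Lengths: "such"=4, "print"=5, "often"=5, "early"=5, "distant"=7, "toilet"=6, "except"=6, "common"=6
Sum = 44, Count = 8
Average = 44/8 = 5.50
= avg=5.50, min=4, max=7


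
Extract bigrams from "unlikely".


Word: "unlikely" (length 8)
Number of bigrams = 8 - 2 + 1 = 7
  Position 0: "un"
  Position 1: "nl"
  Position 2: "li"
  Position 3: "ik"
  Position 4: "ke"
  Position 5: "el"
  Position 6: "ly"
Bigrams = "un", "nl", "li", "ik", "ke", "el", "ly"


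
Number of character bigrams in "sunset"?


Word: "sunset" (length 6)
Number of 2-grams = length - 2 + 1 = 6 - 2 + 1
= 5


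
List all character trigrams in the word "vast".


Word: "vast" (length 4)
Number of trigrams = 4 - 3 + 1 = 2
  Position 0: "vas"
  Position 1: "ast"
Trigrams = "vas", "ast"


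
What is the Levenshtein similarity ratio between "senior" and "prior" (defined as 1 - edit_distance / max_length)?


Word 1: "senior" (length 6)
Word 2: "prior" (length 5)
One optimal edit sequence:
  1. delete 's'  (+1)
  2. substitute 'e' -> 'p'  (+1)
  3. substitute 'n' -> 'r'  (+1)
  4. keep 'i'
  5. keep 'o'
  6. keep 'r'
Edit distance = 3
Max length = max(6, 5) = 6
Similarity = 1 - 3/6
= 0.5000


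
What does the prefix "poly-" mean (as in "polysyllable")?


Prefix: poly-
Example: polysyllable = poly- + syllable
Meaning = many


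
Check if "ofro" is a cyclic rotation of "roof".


Word: "roof", Candidate: "ofro"
Method: check if candidate is substring of word+word
"roofroof" contains "ofro"? Yes
Is rotation = Yes


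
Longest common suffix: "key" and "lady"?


Word 1: "key"
Word 2: "lady"
Comparing from end:
  Pos -1: 'y' == 'y'
  Pos -2: 'e' != 'd' (stop)
LCS = "y" (length 1)


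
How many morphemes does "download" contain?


Word: "download"
Morphemes: down- / load
Each morpheme carries meaning
= 2 morphemes


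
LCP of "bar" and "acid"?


Word 1: "bar"
Word 2: "acid"
Comparing from start:
  Pos 0: 'b' != 'a' (stop)
LCP = "" (length 0)


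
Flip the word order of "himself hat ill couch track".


Original: "himself hat ill couch track"
Words (1..n): himself | hat | ill | couch | track
Reversed (n..1): track | couch | ill | hat | himself
Result = "track couch ill hat himself"


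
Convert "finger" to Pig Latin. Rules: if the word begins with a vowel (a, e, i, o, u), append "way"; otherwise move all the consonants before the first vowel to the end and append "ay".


Word: "finger"
Starts with consonant(s) → move to end, add 'ay'
Consonant cluster: "f"
Pig Latin = "ingerfay"


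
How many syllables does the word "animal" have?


Word: "animal"
Syllable breakdown: an-i-mal
Counting: 3 parts
= 3 syllables


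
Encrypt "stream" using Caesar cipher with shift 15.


Word: "stream"
Shift: 15
Each letter → (letter + shift) mod 26:
  's' (18) + 15 = 7 → 'h'
  't' (19) + 15 = 8 → 'i'
  'r' (17) + 15 = 6 → 'g'
  'e' (4) + 15 = 19 → 't'
  'a' (0) + 15 = 15 → 'p'
  'm' (12) + 15 = 1 → 'b'
Result = "higtpb"


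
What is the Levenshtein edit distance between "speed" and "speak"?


Word 1: "speed" (length 5)
Word 2: "speak" (length 5)
One optimal edit sequence (insert/delete/substitute each cost 1):
  1. keep 's'
  2. keep 'p'
  3. keep 'e'
  4. substitute 'e' -> 'a'  (+1)
  5. substitute 'd' -> 'k'  (+1)
Total edit operations: 2
Edit distance = 2


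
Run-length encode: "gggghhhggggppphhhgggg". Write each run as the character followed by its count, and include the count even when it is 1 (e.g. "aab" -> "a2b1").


String: "gggghhhggggppphhhgggg"
Scanning for consecutive runs:
  'g' x 4
  'h' x 3
  'g' x 4
  'p' x 3
  'h' x 3
  'g' x 4
RLE = "g4h3g4p3h3g4"


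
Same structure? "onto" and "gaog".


Pattern of "onto": [0, 1, 2, 0]
Pattern of "gaog": [0, 1, 2, 0]
Patterns match
Same pattern = Yes


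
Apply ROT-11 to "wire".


Word: "wire"
Shift: 11
Each letter → (letter + shift) mod 26:
  'w' (22) + 11 = 7 → 'h'
  'i' (8) + 11 = 19 → 't'
  'r' (17) + 11 = 2 → 'c'
  'e' (4) + 11 = 15 → 'p'
Result = "htcp"


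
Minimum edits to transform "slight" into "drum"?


Word 1: "slight" (length 6)
Word 2: "drum" (length 4)
One optimal edit sequence (insert/delete/substitute each cost 1):
  1. delete 's'  (+1)
  2. delete 'l'  (+1)
  3. substitute 'i' -> 'd'  (+1)
  4. substitute 'g' -> 'r'  (+1)
  5. substitute 'h' -> 'u'  (+1)
  6. substitute 't' -> 'm'  (+1)
Total edit operations: 6
Edit distance = 6


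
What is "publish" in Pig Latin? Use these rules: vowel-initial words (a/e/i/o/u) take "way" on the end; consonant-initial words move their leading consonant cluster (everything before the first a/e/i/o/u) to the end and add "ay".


Word: "publish"
Starts with consonant(s) → move to end, add 'ay'
Consonant cluster: "p"
Pig Latin = "ublishpay"


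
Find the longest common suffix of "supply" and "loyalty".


Word 1: "supply"
Word 2: "loyalty"
Comparing from end:
  Pos -1: 'y' == 'y'
  Pos -2: 'l' != 't' (stop)
LCS = "y" (length 1)


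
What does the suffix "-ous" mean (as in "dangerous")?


Suffix: -ous
Example: dangerous (danger + -ous)
Meaning = having quality of


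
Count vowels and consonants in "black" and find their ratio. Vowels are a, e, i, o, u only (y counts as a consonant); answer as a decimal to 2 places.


Word: "black"
Vowels (a,e,i,o,u): 1
Consonants: 4
Ratio = 1/4
= 0.25


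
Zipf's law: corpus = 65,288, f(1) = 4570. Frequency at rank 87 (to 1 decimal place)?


Zipf's law: f(r) = f(1) / r
f(1) = 4570
f(87) = 4570 / 87
= 52.5 occurrences


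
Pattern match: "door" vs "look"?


Pattern of "door": [0, 1, 1, 2]
Pattern of "look": [0, 1, 1, 2]
Patterns match
Same pattern = Yes


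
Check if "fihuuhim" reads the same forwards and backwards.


Word: "fihuuhim"
Reversed: "mihuuhif"
Forward == Backward? fihuuhim != mihuuhif
Palindrome = No


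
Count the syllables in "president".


Word: "president"
Syllable breakdown: pres · i · dent
Counting: 3 parts
= 3 syllables


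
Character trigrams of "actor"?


Word: "actor" (length 5)
Number of trigrams = 5 - 3 + 1 = 3
  Position 0: "act"
  Position 1: "cto"
  Position 2: "tor"
Trigrams = "act", "cto", "tor"


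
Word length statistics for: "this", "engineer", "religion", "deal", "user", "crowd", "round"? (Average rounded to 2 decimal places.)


Lengths: "this"=4, "engineer"=8, "religion"=8, "deal"=4, "user"=4, "crowd"=5, "round"=5
Sum = 38, Count = 7
Average = 38/7 = 5.43
= avg=5.43, min=4, max=8


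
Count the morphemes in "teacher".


Word: "teacher"
Morphemes: teach | -er
Each morpheme carries meaning
= 2 morphemes


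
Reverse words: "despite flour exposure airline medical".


Original: "despite flour exposure airline medical"
Words (1..n): despite | flour | exposure | airline | medical
Reversed (n..1): medical | airline | exposure | flour | despite
Result = "medical airline exposure flour despite"


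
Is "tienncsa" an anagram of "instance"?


Word 1: "instance" → sorted: aceinnst
Word 2: "tienncsa" → sorted: aceinnst
Same letters? aceinnst == aceinnst
Anagram = Yes


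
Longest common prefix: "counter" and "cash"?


Word 1: "counter"
Word 2: "cash"
Comparing from start:
  Pos 0: 'c' == 'c'
  Pos 1: 'o' != 'a' (stop)
LCP = "c" (length 1)


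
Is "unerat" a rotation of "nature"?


Word: "nature", Candidate: "unerat"
Method: check if candidate is substring of word+word
"naturenature" contains "unerat"? No
Is rotation = No


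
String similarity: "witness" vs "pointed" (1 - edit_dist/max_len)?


Word 1: "witness" (length 7)
Word 2: "pointed" (length 7)
One optimal edit sequence:
  1. substitute 'w' -> 'p'  (+1)
  2. substitute 'i' -> 'o'  (+1)
  3. substitute 't' -> 'i'  (+1)
  4. keep 'n'
  5. substitute 'e' -> 't'  (+1)
  6. substitute 's' -> 'e'  (+1)
  7. substitute 's' -> 'd'  (+1)
Edit distance = 6
Max length = max(7, 7) = 7
Similarity = 1 - 6/7
= 0.1429


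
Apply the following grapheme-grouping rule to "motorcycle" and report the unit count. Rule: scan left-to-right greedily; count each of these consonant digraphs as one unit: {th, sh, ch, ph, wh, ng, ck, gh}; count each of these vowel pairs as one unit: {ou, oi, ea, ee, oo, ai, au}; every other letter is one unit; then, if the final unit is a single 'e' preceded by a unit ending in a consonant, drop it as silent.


Word: "motorcycle" (10 letters)
Left-to-right scan:
  (1) 'm' (letter)
  (2) 'o' (letter)
  (3) 't' (letter)
  (4) 'o' (letter)
  (5) 'r' (letter)
  (6) 'c' (letter)
  (7) 'y' (letter)
  (8) 'c' (letter)
  (9) 'l' (letter)
  (10) 'e' (letter)
Units from scan: 10
Final unit is 'e' after a consonant -> drop as silent (-1)
Sound units = 9 units


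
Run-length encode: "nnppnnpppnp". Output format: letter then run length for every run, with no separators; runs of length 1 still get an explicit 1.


String: "nnppnnpppnp"
Scanning for consecutive runs:
  'n' x 2
  'p' x 2
  'n' x 2
  'p' x 3
  'n' x 1
  'p' x 1
RLE = "n2p2n2p3n1p1"


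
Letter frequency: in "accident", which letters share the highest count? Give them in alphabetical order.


Word: "accident"
Letter counts:
  'a': 1
  'c': 2
  'd': 1
  'e': 1
  'i': 1
  'n': 1
  't': 1
Maximum count = 2
Most frequent = 'c' (2 times each)


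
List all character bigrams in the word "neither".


Word: "neither" (length 7)
Number of bigrams = 7 - 2 + 1 = 6
  Position 0: "ne"
  Position 1: "ei"
  Position 2: "it"
  Position 3: "th"
  Position 4: "he"
  Position 5: "er"
Bigrams = "ne", "ei", "it", "th", "he", "er"


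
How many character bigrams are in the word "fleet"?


Word: "fleet" (length 5)
Number of 2-grams = length - 2 + 1 = 5 - 2 + 1
= 4


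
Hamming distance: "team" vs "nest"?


Comparing character by character (same length = 4):
  Pos 0: 't' vs 'n' !=
  Pos 1: 'e' vs 'e' =
  Pos 2: 'a' vs 's' !=
  Pos 3: 'm' vs 't' !=
Hamming distance = 3


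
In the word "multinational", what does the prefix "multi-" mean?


Prefix: multi-
As in: multinational -> multi- + national
Meaning = many


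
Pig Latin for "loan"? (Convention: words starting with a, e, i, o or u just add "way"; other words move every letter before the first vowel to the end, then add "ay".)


Word: "loan"
Starts with consonant(s) → move to end, add 'ay'
Consonant cluster: "l"
Pig Latin = "oanlay"


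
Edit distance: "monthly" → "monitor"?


Word 1: "monthly" (length 7)
Word 2: "monitor" (length 7)
One optimal edit sequence (insert/delete/substitute each cost 1):
  1. keep 'm'
  2. keep 'o'
  3. keep 'n'
  4. substitute 't' -> 'i'  (+1)
  5. substitute 'h' -> 't'  (+1)
  6. substitute 'l' -> 'o'  (+1)
  7. substitute 'y' -> 'r'  (+1)
Total edit operations: 4
Edit distance = 4


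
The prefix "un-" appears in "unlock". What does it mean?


Prefix: un-
As in: unlock -> un- + lock
Meaning = not / reverse


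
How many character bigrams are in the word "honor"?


Word: "honor" (length 5)
Number of 2-grams = length - 2 + 1 = 5 - 2 + 1
= 4


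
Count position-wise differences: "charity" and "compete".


Comparing character by character (same length = 7):
  Pos 0: 'c' vs 'c' =
  Pos 1: 'h' vs 'o' !=
  Pos 2: 'a' vs 'm' !=
  Pos 3: 'r' vs 'p' !=
  Pos 4: 'i' vs 'e' !=
  Pos 5: 't' vs 't' =
  Pos 6: 'y' vs 'e' !=
Hamming distance = 5


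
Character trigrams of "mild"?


Word: "mild" (length 4)
Number of trigrams = 4 - 3 + 1 = 2
  Position 0: "mil"
  Position 1: "ild"
Trigrams = "mil", "ild"


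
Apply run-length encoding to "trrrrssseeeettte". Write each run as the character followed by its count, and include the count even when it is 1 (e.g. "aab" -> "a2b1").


String: "trrrrssseeeettte"
Scanning for consecutive runs:
  't' x 1
  'r' x 4
  's' x 3
  'e' x 4
  't' x 3
  'e' x 1
RLE = "t1r4s3e4t3e1"


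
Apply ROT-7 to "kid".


Word: "kid"
Shift: 7
Each letter → (letter + shift) mod 26:
  'k' (10) + 7 = 17 → 'r'
  'i' (8) + 7 = 15 → 'p'
  'd' (3) + 7 = 10 → 'k'
Result = "rpk"


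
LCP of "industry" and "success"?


Word 1: "industry"
Word 2: "success"
Comparing from start:
  Pos 0: 'i' != 's' (stop)
LCP = "" (length 0)


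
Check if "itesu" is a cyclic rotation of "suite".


Word: "suite", Candidate: "itesu"
Method: check if candidate is substring of word+word
"suitesuite" contains "itesu"? Yes
Is rotation = Yes


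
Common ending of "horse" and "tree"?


Word 1: "horse"
Word 2: "tree"
Comparing from end:
  Pos -1: 'e' == 'e'
  Pos -2: 's' != 'e' (stop)
LCS = "e" (length 1)


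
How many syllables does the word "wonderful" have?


Word: "wonderful"
Syllable breakdown: won | der | ful
Counting: 3 parts
= 3 syllables


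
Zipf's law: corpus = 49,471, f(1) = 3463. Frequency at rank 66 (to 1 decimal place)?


Zipf's law: f(r) = f(1) / r
f(1) = 3463
f(66) = 3463 / 66
= 52.5 occurrences


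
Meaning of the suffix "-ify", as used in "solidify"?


Suffix: -ify
As in: solidify -> solid + -ify
Meaning = to make


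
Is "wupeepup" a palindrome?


Word: "wupeepup"
Reversed: "pupeepuw"
Forward == Backward? wupeepup != pupeepuw
Palindrome = No


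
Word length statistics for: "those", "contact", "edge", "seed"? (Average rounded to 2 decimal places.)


Lengths: "those"=5, "contact"=7, "edge"=4, "seed"=4
Sum = 20, Count = 4
Average = 20/4 = 5.00
= avg=5.00, min=4, max=7


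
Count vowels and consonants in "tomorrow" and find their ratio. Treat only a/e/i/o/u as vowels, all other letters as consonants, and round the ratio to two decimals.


Word: "tomorrow"
Vowels (a,e,i,o,u): 3
Consonants: 5
Ratio = 3/5
= 0.60


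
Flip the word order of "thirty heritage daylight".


Original: "thirty heritage daylight"
Words (1..n): thirty | heritage | daylight
Reversed (n..1): daylight | heritage | thirty
Result = "daylight heritage thirty"


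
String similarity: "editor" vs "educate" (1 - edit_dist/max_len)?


Word 1: "editor" (length 6)
Word 2: "educate" (length 7)
One optimal edit sequence:
  1. keep 'e'
  2. keep 'd'
  3. insert 'u'  (+1)
  4. substitute 'i' -> 'c'  (+1)
  5. substitute 't' -> 'a'  (+1)
  6. substitute 'o' -> 't'  (+1)
  7. substitute 'r' -> 'e'  (+1)
Edit distance = 5
Max length = max(6, 7) = 7
Similarity = 1 - 5/7
= 0.2857


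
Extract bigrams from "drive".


Word: "drive" (length 5)
Number of bigrams = 5 - 2 + 1 = 4
  Position 0: "dr"
  Position 1: "ri"
  Position 2: "iv"
  Position 3: "ve"
Bigrams = "dr", "ri", "iv", "ve"


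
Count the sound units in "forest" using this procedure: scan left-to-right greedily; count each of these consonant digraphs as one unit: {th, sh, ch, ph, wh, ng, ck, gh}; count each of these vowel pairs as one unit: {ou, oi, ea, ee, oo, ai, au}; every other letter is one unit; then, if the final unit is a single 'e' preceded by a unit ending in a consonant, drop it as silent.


Word: "forest" (6 letters)
Left-to-right scan:
  [1] 'f' (letter)
  [2] 'o' (letter)
  [3] 'r' (letter)
  [4] 'e' (letter)
  [5] 's' (letter)
  [6] 't' (letter)
Units from scan: 6
Sound units = 6 units


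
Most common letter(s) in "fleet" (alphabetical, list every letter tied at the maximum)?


Word: "fleet"
Letter counts:
  'e': 2
  'f': 1
  'l': 1
  't': 1
Maximum count = 2
Most frequent = 'e' (2 times each)


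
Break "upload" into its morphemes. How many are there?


Word: "upload"
Morphemes: up- | load
Each morpheme carries meaning
= 2 morphemes


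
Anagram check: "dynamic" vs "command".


Word 1: "dynamic" → sorted: acdimny
Word 2: "command" → sorted: acdmmno
Same letters? acdimny != acdmmno
Anagram = No


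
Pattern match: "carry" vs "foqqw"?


Pattern of "carry": [0, 1, 2, 2, 3]
Pattern of "foqqw": [0, 1, 2, 2, 3]
Patterns match
Same pattern = Yes


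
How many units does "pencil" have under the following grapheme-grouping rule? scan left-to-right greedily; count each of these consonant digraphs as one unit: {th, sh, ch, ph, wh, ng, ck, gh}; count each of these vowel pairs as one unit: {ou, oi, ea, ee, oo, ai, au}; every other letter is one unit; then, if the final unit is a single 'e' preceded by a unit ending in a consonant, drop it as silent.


Word: "pencil" (6 letters)
Left-to-right scan:
  1. 'p' (letter)
  2. 'e' (letter)
  3. 'n' (letter)
  4. 'c' (letter)
  5. 'i' (letter)
  6. 'l' (letter)
Units from scan: 6
Sound units = 6 units


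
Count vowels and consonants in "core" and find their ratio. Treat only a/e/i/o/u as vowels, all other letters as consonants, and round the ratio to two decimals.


Word: "core"
Vowels (a,e,i,o,u): 2
Consonants: 2
Ratio = 2/2
= 1.00


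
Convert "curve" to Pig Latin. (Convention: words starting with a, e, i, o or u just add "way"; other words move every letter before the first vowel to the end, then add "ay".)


Word: "curve"
Starts with consonant(s) → move to end, add 'ay'
Consonant cluster: "c"
Pig Latin = "urvecay"


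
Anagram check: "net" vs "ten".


Word 1: "net" → sorted: ent
Word 2: "ten" → sorted: ent
Same letters? ent == ent
Anagram = Yes


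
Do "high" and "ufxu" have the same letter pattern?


Pattern of "high": [0, 1, 2, 0]
Pattern of "ufxu": [0, 1, 2, 0]
Patterns match
Same pattern = Yes


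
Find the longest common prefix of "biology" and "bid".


Word 1: "biology"
Word 2: "bid"
Comparing from start:
  Pos 0: 'b' == 'b'
  Pos 1: 'i' == 'i'
  Pos 2: 'o' != 'd' (stop)
LCP = "bi" (length 2)


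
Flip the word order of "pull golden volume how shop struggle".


Original: "pull golden volume how shop struggle"
Words (1..n): pull | golden | volume | how | shop | struggle
Reversed (n..1): struggle | shop | how | volume | golden | pull
Result = "struggle shop how volume golden pull"


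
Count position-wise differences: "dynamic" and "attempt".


Comparing character by character (same length = 7):
  Pos 0: 'd' vs 'a' !=
  Pos 1: 'y' vs 't' !=
  Pos 2: 'n' vs 't' !=
  Pos 3: 'a' vs 'e' !=
  Pos 4: 'm' vs 'm' =
  Pos 5: 'i' vs 'p' !=
  Pos 6: 'c' vs 't' !=
Hamming distance = 6


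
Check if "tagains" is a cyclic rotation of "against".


Word: "against", Candidate: "tagains"
Method: check if candidate is substring of word+word
"againstagainst" contains "tagains"? Yes
Is rotation = Yes


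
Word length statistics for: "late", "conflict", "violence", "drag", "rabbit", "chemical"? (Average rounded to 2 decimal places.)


Lengths: "late"=4, "conflict"=8, "violence"=8, "drag"=4, "rabbit"=6, "chemical"=8
Sum = 38, Count = 6
Average = 38/6 = 6.33
= avg=6.33, min=4, max=8


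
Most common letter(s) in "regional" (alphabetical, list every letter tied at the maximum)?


Word: "regional"
Letter counts:
  'a': 1
  'e': 1
  'g': 1
  'i': 1
  'l': 1
  'n': 1
  'o': 1
  'r': 1
Maximum count = 1
Most frequent = 'a', 'e', 'g', 'i', 'l', 'n', 'o', 'r' (1 time each)


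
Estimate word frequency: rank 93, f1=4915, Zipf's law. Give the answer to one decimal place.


Zipf's law: f(r) = f(1) / r
f(1) = 4915
f(93) = 4915 / 93
= 52.8 occurrences


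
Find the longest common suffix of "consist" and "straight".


Word 1: "consist"
Word 2: "straight"
Comparing from end:
  Pos -1: 't' == 't'
  Pos -2: 's' != 'h' (stop)
LCS = "t" (length 1)


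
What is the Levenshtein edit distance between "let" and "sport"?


Word 1: "let" (length 3)
Word 2: "sport" (length 5)
One optimal edit sequence (insert/delete/substitute each cost 1):
  1. insert 's'  (+1)
  2. insert 'p'  (+1)
  3. substitute 'l' -> 'o'  (+1)
  4. substitute 'e' -> 'r'  (+1)
  5. keep 't'
Total edit operations: 4
Edit distance = 4


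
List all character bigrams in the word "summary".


Word: "summary" (length 7)
Number of bigrams = 7 - 2 + 1 = 6
  Position 0: "su"
  Position 1: "um"
  Position 2: "mm"
  Position 3: "ma"
  Position 4: "ar"
  Position 5: "ry"
Bigrams = "su", "um", "mm", "ma", "ar", "ry"


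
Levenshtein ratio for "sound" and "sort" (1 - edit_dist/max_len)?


Word 1: "sound" (length 5)
Word 2: "sort" (length 4)
One optimal edit sequence:
  1. keep 's'
  2. keep 'o'
  3. delete 'u'  (+1)
  4. substitute 'n' -> 'r'  (+1)
  5. substitute 'd' -> 't'  (+1)
Edit distance = 3
Max length = max(5, 4) = 5
Similarity = 1 - 3/5
= 0.4000


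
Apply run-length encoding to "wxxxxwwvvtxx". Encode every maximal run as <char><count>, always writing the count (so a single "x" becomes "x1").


String: "wxxxxwwvvtxx"
Scanning for consecutive runs:
  'w' x 1
  'x' x 4
  'w' x 2
  'v' x 2
  't' x 1
  'x' x 2
RLE = "w1x4w2v2t1x2"


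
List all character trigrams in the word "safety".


Word: "safety" (length 6)
Number of trigrams = 6 - 3 + 1 = 4
  Position 0: "saf"
  Position 1: "afe"
  Position 2: "fet"
  Position 3: "ety"
Trigrams = "saf", "afe", "fet", "ety"


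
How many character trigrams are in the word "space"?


Word: "space" (length 5)
Number of 3-grams = length - 3 + 1 = 5 - 3 + 1
= 3


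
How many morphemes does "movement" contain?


Word: "movement"
Morphemes: move | -ment
Each morpheme carries meaning
= 2 morphemes


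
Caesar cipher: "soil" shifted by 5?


Word: "soil"
Shift: 5
Each letter → (letter + shift) mod 26:
  's' (18) + 5 = 23 → 'x'
  'o' (14) + 5 = 19 → 't'
  'i' (8) + 5 = 13 → 'n'
  'l' (11) + 5 = 16 → 'q'
Result = "xtnq"


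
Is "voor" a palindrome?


Word: "voor"
Reversed: "roov"
Forward == Backward? voor != roov
Palindrome = No


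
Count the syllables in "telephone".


Word: "telephone"
Syllable breakdown: tel · e · phone
Counting: 3 parts
= 3 syllables


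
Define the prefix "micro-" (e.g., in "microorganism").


Prefix: micro-
Example: microorganism = micro- + organism
Meaning = small


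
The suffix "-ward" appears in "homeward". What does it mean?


Suffix: -ward
Example: homeward (home + -ward)
Meaning = in the direction of


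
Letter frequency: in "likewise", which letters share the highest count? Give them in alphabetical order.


Word: "likewise"
Letter counts:
  'e': 2
  'i': 2
  'k': 1
  'l': 1
  's': 1
  'w': 1
Maximum count = 2
Most frequent = 'e', 'i' (2 times each)


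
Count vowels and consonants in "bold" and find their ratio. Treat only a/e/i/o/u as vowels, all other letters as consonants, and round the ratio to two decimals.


Word: "bold"
Vowels (a,e,i,o,u): 1
Consonants: 3
Ratio = 1/3
= 0.33


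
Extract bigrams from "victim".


Word: "victim" (length 6)
Number of bigrams = 6 - 2 + 1 = 5
  Position 0: "vi"
  Position 1: "ic"
  Position 2: "ct"
  Position 3: "ti"
  Position 4: "im"
Bigrams = "vi", "ic", "ct", "ti", "im"


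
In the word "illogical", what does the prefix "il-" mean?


Prefix: il-
As in: illogical -> il- + logical
Meaning = not


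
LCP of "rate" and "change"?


Word 1: "rate"
Word 2: "change"
Comparing from start:
  Pos 0: 'r' != 'c' (stop)
LCP = "" (length 0)


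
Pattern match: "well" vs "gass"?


Pattern of "well": [0, 1, 2, 2]
Pattern of "gass": [0, 1, 2, 2]
Patterns match
Same pattern = Yes


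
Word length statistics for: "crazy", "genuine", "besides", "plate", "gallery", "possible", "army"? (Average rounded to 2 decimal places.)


Lengths: "crazy"=5, "genuine"=7, "besides"=7, "plate"=5, "gallery"=7, "possible"=8, "army"=4
Sum = 43, Count = 7
Average = 43/7 = 6.14
= avg=6.14, min=4, max=8


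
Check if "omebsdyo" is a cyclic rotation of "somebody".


Word: "somebody", Candidate: "omebsdyo"
Method: check if candidate is substring of word+word
"somebodysomebody" contains "omebsdyo"? No
Is rotation = No


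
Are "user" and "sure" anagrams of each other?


Word 1: "user" → sorted: ersu
Word 2: "sure" → sorted: ersu
Same letters? ersu == ersu
Anagram = Yes


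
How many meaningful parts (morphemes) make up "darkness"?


Word: "darkness"
Morphemes: dark + -ness
Each morpheme carries meaning
= 2 morphemes


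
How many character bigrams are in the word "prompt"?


Word: "prompt" (length 6)
Number of 2-grams = length - 2 + 1 = 6 - 2 + 1
= 5


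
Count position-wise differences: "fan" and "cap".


Comparing character by character (same length = 3):
  Pos 0: 'f' vs 'c' !=
  Pos 1: 'a' vs 'a' =
  Pos 2: 'n' vs 'p' !=
Hamming distance = 2


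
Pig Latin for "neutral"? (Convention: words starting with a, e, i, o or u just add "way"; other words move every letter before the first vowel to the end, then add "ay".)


Word: "neutral"
Starts with consonant(s) → move to end, add 'ay'
Consonant cluster: "n"
Pig Latin = "eutralnay"


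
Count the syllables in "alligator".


Word: "alligator"
Syllable breakdown: al / li / ga / tor
Counting: 4 parts
= 4 syllables


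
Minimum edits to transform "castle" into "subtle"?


Word 1: "castle" (length 6)
Word 2: "subtle" (length 6)
One optimal edit sequence (insert/delete/substitute each cost 1):
  1. substitute 'c' -> 's'  (+1)
  2. substitute 'a' -> 'u'  (+1)
  3. substitute 's' -> 'b'  (+1)
  4. keep 't'
  5. keep 'l'
  6. keep 'e'
Total edit operations: 3
Edit distance = 3


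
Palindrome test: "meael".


Word: "meael"
Reversed: "leaem"
Forward == Backward? meael != leaem
Palindrome = No


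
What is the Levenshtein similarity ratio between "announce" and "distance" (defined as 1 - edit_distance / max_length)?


Word 1: "announce" (length 8)
Word 2: "distance" (length 8)
One optimal edit sequence:
  1. substitute 'a' -> 'd'  (+1)
  2. substitute 'n' -> 'i'  (+1)
  3. substitute 'n' -> 's'  (+1)
  4. substitute 'o' -> 't'  (+1)
  5. substitute 'u' -> 'a'  (+1)
  6. keep 'n'
  7. keep 'c'
  8. keep 'e'
Edit distance = 5
Max length = max(8, 8) = 8
Similarity = 1 - 5/8
= 0.3750


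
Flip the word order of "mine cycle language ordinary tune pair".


Original: "mine cycle language ordinary tune pair"
Words (1..n): mine | cycle | language | ordinary | tune | pair
Reversed (n..1): pair | tune | ordinary | language | cycle | mine
Result = "pair tune ordinary language cycle mine"


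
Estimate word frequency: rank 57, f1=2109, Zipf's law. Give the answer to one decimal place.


Zipf's law: f(r) = f(1) / r
f(1) = 2109
f(57) = 2109 / 57
= 37.0 occurrences


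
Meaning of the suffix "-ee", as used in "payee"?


Suffix: -ee
Example: payee (pay + -ee)
Meaning = one who receives


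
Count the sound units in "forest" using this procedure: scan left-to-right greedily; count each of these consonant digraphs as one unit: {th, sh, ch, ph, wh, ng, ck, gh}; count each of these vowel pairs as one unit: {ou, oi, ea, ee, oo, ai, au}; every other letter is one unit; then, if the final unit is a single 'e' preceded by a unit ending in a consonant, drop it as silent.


Word: "forest" (6 letters)
Left-to-right scan:
  [1] 'f' (letter)
  [2] 'o' (letter)
  [3] 'r' (letter)
  [4] 'e' (letter)
  [5] 's' (letter)
  [6] 't' (letter)
Units from scan: 6
Sound units = 6 units


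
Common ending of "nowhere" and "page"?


Word 1: "nowhere"
Word 2: "page"
Comparing from end:
  Pos -1: 'e' == 'e'
  Pos -2: 'r' != 'g' (stop)
LCS = "e" (length 1)


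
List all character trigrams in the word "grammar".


Word: "grammar" (length 7)
Number of trigrams = 7 - 3 + 1 = 5
  Position 0: "gra"
  Position 1: "ram"
  Position 2: "amm"
  Position 3: "mma"
  Position 4: "mar"
Trigrams = "gra", "ram", "amm", "mma", "mar"


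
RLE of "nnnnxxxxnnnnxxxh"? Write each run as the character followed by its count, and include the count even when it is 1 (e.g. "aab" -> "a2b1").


String: "nnnnxxxxnnnnxxxh"
Scanning for consecutive runs:
  'n' x 4
  'x' x 4
  'n' x 4
  'x' x 3
  'h' x 1
RLE = "n4x4n4x3h1"


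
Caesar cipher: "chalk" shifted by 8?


Word: "chalk"
Shift: 8
Each letter → (letter + shift) mod 26:
  'c' (2) + 8 = 10 → 'k'
  'h' (7) + 8 = 15 → 'p'
  'a' (0) + 8 = 8 → 'i'
  'l' (11) + 8 = 19 → 't'
  'k' (10) + 8 = 18 → 's'
Result = "kpits"


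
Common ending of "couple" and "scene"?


Word 1: "couple"
Word 2: "scene"
Comparing from end:
  Pos -1: 'e' == 'e'
  Pos -2: 'l' != 'n' (stop)
LCS = "e" (length 1)


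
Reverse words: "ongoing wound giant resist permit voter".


Original: "ongoing wound giant resist permit voter"
Words (1..n): ongoing | wound | giant | resist | permit | voter
Reversed (n..1): voter | permit | resist | giant | wound | ongoing
Result = "voter permit resist giant wound ongoing"


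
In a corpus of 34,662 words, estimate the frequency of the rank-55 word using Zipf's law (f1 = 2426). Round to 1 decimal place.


Zipf's law: f(r) = f(1) / r
f(1) = 2426
f(55) = 2426 / 55
= 44.1 occurrences


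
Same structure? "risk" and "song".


Pattern of "risk": [0, 1, 2, 3]
Pattern of "song": [0, 1, 2, 3]
Patterns match
Same pattern = Yes


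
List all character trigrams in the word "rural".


Word: "rural" (length 5)
Number of trigrams = 5 - 3 + 1 = 3
  Position 0: "rur"
  Position 1: "ura"
  Position 2: "ral"
Trigrams = "rur", "ura", "ral"


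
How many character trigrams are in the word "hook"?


Word: "hook" (length 4)
Number of 3-grams = length - 3 + 1 = 4 - 3 + 1
= 2


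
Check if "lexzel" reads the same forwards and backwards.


Word: "lexzel"
Reversed: "lezxel"
Forward == Backward? lexzel != lezxel
Palindrome = No


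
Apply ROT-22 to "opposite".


Word: "opposite"
Shift: 22
Each letter → (letter + shift) mod 26:
  'o' (14) + 22 = 10 → 'k'
  'p' (15) + 22 = 11 → 'l'
  'p' (15) + 22 = 11 → 'l'
  'o' (14) + 22 = 10 → 'k'
  's' (18) + 22 = 14 → 'o'
  'i' (8) + 22 = 4 → 'e'
  't' (19) + 22 = 15 → 'p'
  'e' (4) + 22 = 0 → 'a'
Result = "kllkoepa"


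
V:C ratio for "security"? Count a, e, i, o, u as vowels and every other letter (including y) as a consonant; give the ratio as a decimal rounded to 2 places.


Word: "security"
Vowels (a,e,i,o,u): 3
Consonants: 5
Ratio = 3/5
= 0.60


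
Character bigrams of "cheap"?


Word: "cheap" (length 5)
Number of bigrams = 5 - 2 + 1 = 4
  Position 0: "ch"
  Position 1: "he"
  Position 2: "ea"
  Position 3: "ap"
Bigrams = "ch", "he", "ea", "ap"


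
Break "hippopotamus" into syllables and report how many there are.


Word: "hippopotamus"
Syllable breakdown: hip | po | pot | a | mus
Counting: 5 parts
= 5 syllables


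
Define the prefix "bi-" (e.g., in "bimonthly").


Prefix: bi-
Example: bimonthly (bi- + monthly)
Meaning = two


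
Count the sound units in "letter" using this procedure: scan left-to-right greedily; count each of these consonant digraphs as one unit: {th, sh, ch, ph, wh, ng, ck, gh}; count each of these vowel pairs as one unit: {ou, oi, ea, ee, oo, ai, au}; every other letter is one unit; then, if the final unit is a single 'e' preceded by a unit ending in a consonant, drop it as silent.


Word: "letter" (6 letters)
Left-to-right scan:
  (1) 'l' (letter)
  (2) 'e' (letter)
  (3) 't' (letter)
  (4) 't' (letter)
  (5) 'e' (letter)
  (6) 'r' (letter)
Units from scan: 6
Sound units = 6 units


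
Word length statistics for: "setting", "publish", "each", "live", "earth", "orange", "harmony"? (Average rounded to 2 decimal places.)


Lengths: "setting"=7, "publish"=7, "each"=4, "live"=4, "earth"=5, "orange"=6, "harmony"=7
Sum = 40, Count = 7
Average = 40/7 = 5.71
= avg=5.71, min=4, max=7


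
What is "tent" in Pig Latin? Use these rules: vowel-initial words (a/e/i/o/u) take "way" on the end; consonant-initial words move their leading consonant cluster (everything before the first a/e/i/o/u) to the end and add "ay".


Word: "tent"
Starts with consonant(s) → move to end, add 'ay'
Consonant cluster: "t"
Pig Latin = "enttay"


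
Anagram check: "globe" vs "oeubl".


Word 1: "globe" → sorted: beglo
Word 2: "oeubl" → sorted: belou
Same letters? beglo != belou
Anagram = No


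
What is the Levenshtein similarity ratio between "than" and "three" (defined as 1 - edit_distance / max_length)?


Word 1: "than" (length 4)
Word 2: "three" (length 5)
One optimal edit sequence:
  1. keep 't'
  2. keep 'h'
  3. insert 'r'  (+1)
  4. substitute 'a' -> 'e'  (+1)
  5. substitute 'n' -> 'e'  (+1)
Edit distance = 3
Max length = max(4, 5) = 5
Similarity = 1 - 3/5
= 0.4000


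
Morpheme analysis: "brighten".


Word: "brighten"
Morphemes: bright / -en
Each morpheme carries meaning
= 2 morphemes


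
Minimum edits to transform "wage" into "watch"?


Word 1: "wage" (length 4)
Word 2: "watch" (length 5)
One optimal edit sequence (insert/delete/substitute each cost 1):
  1. keep 'w'
  2. keep 'a'
  3. insert 't'  (+1)
  4. substitute 'g' -> 'c'  (+1)
  5. substitute 'e' -> 'h'  (+1)
Total edit operations: 3
Edit distance = 3


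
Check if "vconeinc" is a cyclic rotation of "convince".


Word: "convince", Candidate: "vconeinc"
Method: check if candidate is substring of word+word
"convinceconvince" contains "vconeinc"? No
Is rotation = No


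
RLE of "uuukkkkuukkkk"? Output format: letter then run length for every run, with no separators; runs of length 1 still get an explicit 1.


String: "uuukkkkuukkkk"
Scanning for consecutive runs:
  'u' x 3
  'k' x 4
  'u' x 2
  'k' x 4
RLE = "u3k4u2k4"


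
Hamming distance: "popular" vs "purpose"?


Comparing character by character (same length = 7):
  Pos 0: 'p' vs 'p' =
  Pos 1: 'o' vs 'u' !=
  Pos 2: 'p' vs 'r' !=
  Pos 3: 'u' vs 'p' !=
  Pos 4: 'l' vs 'o' !=
  Pos 5: 'a' vs 's' !=
  Pos 6: 'r' vs 'e' !=
Hamming distance = 6


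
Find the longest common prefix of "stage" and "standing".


Word 1: "stage"
Word 2: "standing"
Comparing from start:
  Pos 0: 's' == 's'
  Pos 1: 't' == 't'
  Pos 2: 'a' == 'a'
  Pos 3: 'g' != 'n' (stop)
LCP = "sta" (length 3)


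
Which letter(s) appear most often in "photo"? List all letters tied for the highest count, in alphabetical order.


Word: "photo"
Letter counts:
  'h': 1
  'o': 2
  'p': 1
  't': 1
Maximum count = 2
Most frequent = 'o' (2 times each)


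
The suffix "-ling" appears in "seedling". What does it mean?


Suffix: -ling
As in: seedling -> seed + -ling
Meaning = small / young


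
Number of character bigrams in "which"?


Word: "which" (length 5)
Number of 2-grams = length - 2 + 1 = 5 - 2 + 1
= 4


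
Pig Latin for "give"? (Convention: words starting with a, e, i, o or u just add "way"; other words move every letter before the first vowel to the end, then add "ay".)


Word: "give"
Starts with consonant(s) → move to end, add 'ay'
Consonant cluster: "g"
Pig Latin = "ivegay"


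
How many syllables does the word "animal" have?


Word: "animal"
Syllable breakdown: an · i · mal
Counting: 3 parts
= 3 syllables


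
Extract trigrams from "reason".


Word: "reason" (length 6)
Number of trigrams = 6 - 3 + 1 = 4
  Position 0: "rea"
  Position 1: "eas"
  Position 2: "aso"
  Position 3: "son"
Trigrams = "rea", "eas", "aso", "son"


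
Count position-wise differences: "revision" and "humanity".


Comparing character by character (same length = 8):
  Pos 0: 'r' vs 'h' !=
  Pos 1: 'e' vs 'u' !=
  Pos 2: 'v' vs 'm' !=
  Pos 3: 'i' vs 'a' !=
  Pos 4: 's' vs 'n' !=
  Pos 5: 'i' vs 'i' =
  Pos 6: 'o' vs 't' !=
  Pos 7: 'n' vs 'y' !=
Hamming distance = 7


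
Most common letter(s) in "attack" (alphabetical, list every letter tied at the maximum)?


Word: "attack"
Letter counts:
  'a': 2
  'c': 1
  'k': 1
  't': 2
Maximum count = 2
Most frequent = 'a', 't' (2 times each)


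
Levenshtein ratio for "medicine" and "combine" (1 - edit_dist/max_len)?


Word 1: "medicine" (length 8)
Word 2: "combine" (length 7)
One optimal edit sequence:
  1. delete 'm'  (+1)
  2. substitute 'e' -> 'c'  (+1)
  3. substitute 'd' -> 'o'  (+1)
  4. substitute 'i' -> 'm'  (+1)
  5. substitute 'c' -> 'b'  (+1)
  6. keep 'i'
  7. keep 'n'
  8. keep 'e'
Edit distance = 5
Max length = max(8, 7) = 8
Similarity = 1 - 5/8
= 0.3750
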